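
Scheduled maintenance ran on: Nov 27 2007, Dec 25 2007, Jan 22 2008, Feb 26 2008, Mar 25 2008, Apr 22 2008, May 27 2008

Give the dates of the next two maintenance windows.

Jun 24 2008, Jul 22 2008

All dates are Tuesdays, 28, 28, 35, 28, 28, 35 days apart.
Specifically, the 4th Tuesday of each month.
4th Tuesday of June 2008: Jun 24 2008.
July 2008 — 4th Tuesday is Jul 22 2008.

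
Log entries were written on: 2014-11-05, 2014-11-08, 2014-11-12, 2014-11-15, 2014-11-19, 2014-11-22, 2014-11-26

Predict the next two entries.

2014-11-29, 2014-12-03

Gaps: 3, 4, 3, 4, 3, 4 days — not constant, but cyclic with period 2.
The events fall on every Wednesday and Saturday.
The following Saturday is 2014-11-29.
The following Wednesday is 2014-12-03.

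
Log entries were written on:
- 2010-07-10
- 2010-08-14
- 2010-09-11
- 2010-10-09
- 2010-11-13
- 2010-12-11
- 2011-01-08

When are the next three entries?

Gaps: 35, 28, 28, 35, 28, 28 days — a mix of 28 and 35. Every date is a Saturday.
Each is the 2nd Saturday of its month.
2nd Saturday of February 2011: 2011-02-12.
March 2011 — 2nd Saturday is 2011-03-12.
April 2011 — 2nd Saturday is 2011-04-09.

2011-02-12, 2011-03-12, 2011-04-09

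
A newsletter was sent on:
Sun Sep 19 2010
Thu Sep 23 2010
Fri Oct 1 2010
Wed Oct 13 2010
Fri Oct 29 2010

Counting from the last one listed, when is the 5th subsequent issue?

Intervals are 4, 8, 12, 16 days — an arithmetic progression with common difference 4.
Next gap: 20 days. Fri Oct 29 2010 + 20 days = Thu Nov 18 2010.
Next gap: 24 days. Thu Nov 18 2010 + 24 days = Sun Dec 12 2010.
Next gap: 28 days. Sun Dec 12 2010 + 28 days = Sun Jan 9 2011.
Next gap: 32 days. Sun Jan 9 2011 + 32 days = Thu Feb 10 2011.
Next gap: 36 days. Thu Feb 10 2011 + 36 days = Fri Mar 18 2011.

Fri Mar 18 2011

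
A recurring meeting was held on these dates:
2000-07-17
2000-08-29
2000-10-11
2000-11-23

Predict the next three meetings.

Every event comes 43 days after the last (43, 43, 43).
2000-11-23 + 43 days = 2001-01-05.
2001-01-05 + 43 days = 2001-02-17.
2001-02-17 + 43 days = 2001-04-01.

2001-01-05, 2001-02-17, 2001-04-01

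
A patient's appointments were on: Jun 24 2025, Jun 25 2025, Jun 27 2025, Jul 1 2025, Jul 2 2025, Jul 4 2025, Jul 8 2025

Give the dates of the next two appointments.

Jul 9 2025, Jul 11 2025

Gaps: 1, 2, 4, 1, 2, 4 days — not constant, but cyclic with period 3.
The events fall on every Tuesday, Wednesday and Friday.
Next Wednesday: Jul 9 2025.
Next Friday: Jul 11 2025.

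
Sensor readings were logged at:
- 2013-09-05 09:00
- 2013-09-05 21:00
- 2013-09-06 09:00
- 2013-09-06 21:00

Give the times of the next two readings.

2013-09-07 09:00, 2013-09-07 21:00

Gaps: 12, 12, 12 hours — each event is 12 hours after the previous one.
2013-09-06 21:00 + 12 h = 2013-09-07 09:00.
2013-09-07 09:00 + 12 h = 2013-09-07 21:00.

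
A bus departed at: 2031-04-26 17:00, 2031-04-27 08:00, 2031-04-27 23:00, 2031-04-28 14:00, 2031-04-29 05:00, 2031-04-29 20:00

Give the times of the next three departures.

The interval is a steady 15 hours (15, 15, 15, 15, 15).
2031-04-29 20:00 + 15 h = 2031-04-30 11:00.
2031-04-30 11:00 + 15 h = 2031-05-01 02:00.
2031-05-01 02:00 + 15 h = 2031-05-01 17:00.

2031-04-30 11:00, 2031-05-01 02:00, 2031-05-01 17:00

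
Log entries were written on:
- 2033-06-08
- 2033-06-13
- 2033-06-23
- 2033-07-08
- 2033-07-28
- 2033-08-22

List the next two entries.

Intervals are 5, 10, 15, 20, 25 days — an arithmetic progression with common difference 5.
Next gap: 30 days. 2033-08-22 + 30 days = 2033-09-21.
Next gap: 35 days. 2033-09-21 + 35 days = 2033-10-26.

2033-09-21, 2033-10-26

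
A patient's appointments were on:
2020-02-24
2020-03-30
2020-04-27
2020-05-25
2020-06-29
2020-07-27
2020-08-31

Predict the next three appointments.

2020-09-28, 2020-10-26, 2020-11-30

Every date is a Monday; gaps 35, 28, 28, 35, 28, 35 days.
Each is the last Monday of its month (at least one falls on the 29th or later, ruling out '4th Monday').
September 2020 ends with Monday 2020-09-28.
October 2020 ends with Monday 2020-10-26.
Last Monday of November 2020: 2020-11-30.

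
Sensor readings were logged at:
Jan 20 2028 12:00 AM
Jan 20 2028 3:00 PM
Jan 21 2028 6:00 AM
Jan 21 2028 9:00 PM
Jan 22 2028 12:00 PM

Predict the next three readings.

The interval is a steady 15 hours (15, 15, 15, 15).
Jan 22 2028 12:00 PM + 15 h = Jan 23 2028 3:00 AM.
Jan 23 2028 3:00 AM + 15 h = Jan 23 2028 6:00 PM.
Jan 23 2028 6:00 PM + 15 h = Jan 24 2028 9:00 AM.

Jan 23 2028 3:00 AM, Jan 23 2028 6:00 PM, Jan 24 2028 9:00 AM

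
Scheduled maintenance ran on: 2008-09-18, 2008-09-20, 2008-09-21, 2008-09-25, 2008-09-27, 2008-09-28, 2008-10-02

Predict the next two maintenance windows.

2008-10-04, 2008-10-05

The gap pattern 2, 1, 4, 2, 1, 4 repeats every 3 events.
These are the Thursdays, Saturdays and Sundays of each week.
Next Saturday: 2008-10-04.
The following Sunday is 2008-10-05.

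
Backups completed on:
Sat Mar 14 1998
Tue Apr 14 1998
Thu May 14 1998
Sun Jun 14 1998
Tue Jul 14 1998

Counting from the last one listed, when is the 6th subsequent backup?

Each date is the 14th; the gaps (31, 30, 31, 30) track the month lengths.
The rule is the 14th of each month.
Next: August 1998 → Fri Aug 14 1998.
September 1998: Mon Sep 14 1998.
October 1998: Wed Oct 14 1998.
Next: November 1998 → Sat Nov 14 1998.
December 1998: Mon Dec 14 1998.
January 1999: Thu Jan 14 1999.

Thu Jan 14 1999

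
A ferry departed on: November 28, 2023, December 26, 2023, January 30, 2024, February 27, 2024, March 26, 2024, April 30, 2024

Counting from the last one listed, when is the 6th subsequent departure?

These are Tuesdays with 28, 35, 28, 28, 35-day gaps.
Each is the final Tuesday of its month — January 30, 2024 is past the 28th, so '4th Tuesday' doesn't fit.
Last Tuesday of May 2024: May 28, 2024.
June 2024 ends with Tuesday June 25, 2024.
July 2024 ends with Tuesday July 30, 2024.
August 2024 ends with Tuesday August 27, 2024.
Last Tuesday of September 2024: September 24, 2024.
October 2024 ends with Tuesday October 29, 2024.

October 29, 2024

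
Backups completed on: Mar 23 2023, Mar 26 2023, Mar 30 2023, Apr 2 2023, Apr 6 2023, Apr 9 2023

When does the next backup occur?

Apr 13 2023

Every event lands on a Thursday or Sunday (gaps cycle 3, 4, 3, 4, 3).
So the schedule is: every Thursday and Sunday.
Next Thursday: Apr 13 2023.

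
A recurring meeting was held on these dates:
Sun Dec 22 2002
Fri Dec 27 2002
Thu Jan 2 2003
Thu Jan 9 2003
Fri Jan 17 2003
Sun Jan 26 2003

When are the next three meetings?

Gaps: 5, 6, 7, 8, 9 days — each gap is 1 larger than the previous one.
Next gap: 10 days. Sun Jan 26 2003 + 10 days = Wed Feb 5 2003.
Next gap: 11 days. Wed Feb 5 2003 + 11 days = Sun Feb 16 2003.
Next gap: 12 days. Sun Feb 16 2003 + 12 days = Fri Feb 28 2003.

Wed Feb 5 2003, Sun Feb 16 2003, Fri Feb 28 2003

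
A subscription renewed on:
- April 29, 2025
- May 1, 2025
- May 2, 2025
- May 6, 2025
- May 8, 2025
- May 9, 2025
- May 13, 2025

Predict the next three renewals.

Gaps: 2, 1, 4, 2, 1, 4 days — not constant, but cyclic with period 3.
The events fall on every Tuesday, Thursday and Friday.
Next Thursday: May 15, 2025.
The following Friday is May 16, 2025.
The following Tuesday is May 20, 2025.

May 15, 2025; May 16, 2025; May 20, 2025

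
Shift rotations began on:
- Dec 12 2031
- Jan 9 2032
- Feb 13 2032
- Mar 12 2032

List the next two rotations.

Apr 9 2032, May 14 2032

All dates are Fridays, 28, 35, 28 days apart.
Specifically, the 2nd Friday of each month.
April 2032 — 2nd Friday is Apr 9 2032.
May 2032 — 2nd Friday is May 14 2032.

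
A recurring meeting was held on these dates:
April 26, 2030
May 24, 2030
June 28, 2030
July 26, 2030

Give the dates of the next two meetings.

August 23, 2030; September 27, 2030

All dates are Fridays, 28, 35, 28 days apart.
Specifically, the 4th Friday of each month.
August 2030 — 4th Friday is August 23, 2030.
September 2030 — 4th Friday is September 27, 2030.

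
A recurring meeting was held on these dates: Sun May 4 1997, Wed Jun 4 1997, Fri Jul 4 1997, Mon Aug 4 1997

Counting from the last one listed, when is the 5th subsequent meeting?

Sun Jan 4 1998

Each date is the 4th; the gaps (31, 30, 31) track the month lengths.
The rule is the 4th of each month.
Next: September 1997 → Thu Sep 4 1997.
Next: October 1997 → Sat Oct 4 1997.
Next: November 1997 → Tue Nov 4 1997.
Next: December 1997 → Thu Dec 4 1997.
January 1998: Sun Jan 4 1998.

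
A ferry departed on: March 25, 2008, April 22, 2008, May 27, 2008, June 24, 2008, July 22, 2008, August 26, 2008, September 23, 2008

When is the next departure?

These are Tuesdays at 28- or 35-day spacing (28, 35, 28, 28, 35, 28).
The pattern: 4th Tuesday of the month.
October 2008 — 4th Tuesday is October 28, 2008.

October 28, 2008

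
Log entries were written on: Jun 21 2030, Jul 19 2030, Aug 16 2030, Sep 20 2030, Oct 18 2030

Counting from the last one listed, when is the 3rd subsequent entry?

Gaps: 28, 28, 35, 28 days — a mix of 28 and 35. Every date is a Friday.
Each is the 3rd Friday of its month.
3rd Friday of November 2030: Nov 15 2030.
December 2030 — 3rd Friday is Dec 20 2030.
3rd Friday of January 2031: Jan 17 2031.

Jan 17 2031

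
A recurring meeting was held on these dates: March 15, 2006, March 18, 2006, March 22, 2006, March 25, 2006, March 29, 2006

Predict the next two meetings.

Every event lands on a Wednesday or Saturday (gaps cycle 3, 4, 3, 4).
So the schedule is: every Wednesday and Saturday.
The following Saturday is April 1, 2006.
The following Wednesday is April 5, 2006.

April 1, 2006; April 5, 2006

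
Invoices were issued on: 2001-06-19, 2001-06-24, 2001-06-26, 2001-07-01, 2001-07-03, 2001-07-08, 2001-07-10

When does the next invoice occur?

Every event lands on a Tuesday or Sunday (gaps cycle 5, 2, 5, 2, 5, 2).
So the schedule is: every Tuesday and Sunday.
The following Sunday is 2001-07-15.

2001-07-15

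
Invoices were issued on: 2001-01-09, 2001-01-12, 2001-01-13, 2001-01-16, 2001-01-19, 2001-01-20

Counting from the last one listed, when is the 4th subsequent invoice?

2001-01-30

Gaps: 3, 1, 3, 3, 1 days — not constant, but cyclic with period 3.
The events fall on every Tuesday, Friday and Saturday.
The following Tuesday is 2001-01-23.
The following Friday is 2001-01-26.
Next Saturday: 2001-01-27.
Next Tuesday: 2001-01-30.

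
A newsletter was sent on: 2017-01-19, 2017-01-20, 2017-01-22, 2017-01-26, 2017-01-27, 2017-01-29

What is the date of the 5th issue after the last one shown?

2017-02-10

The gap pattern 1, 2, 4, 1, 2 repeats every 3 events.
These are the Thursdays, Fridays and Sundays of each week.
Next Thursday: 2017-02-02.
Next Friday: 2017-02-03.
Next Sunday: 2017-02-05.
The following Thursday is 2017-02-09.
Next Friday: 2017-02-10.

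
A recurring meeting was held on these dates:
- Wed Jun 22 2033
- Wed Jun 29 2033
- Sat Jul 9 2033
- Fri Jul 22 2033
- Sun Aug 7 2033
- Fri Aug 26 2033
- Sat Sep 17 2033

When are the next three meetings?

Intervals are 7, 10, 13, 16, 19, 22 days — an arithmetic progression with common difference 3.
Next gap: 25 days. Sat Sep 17 2033 + 25 days = Wed Oct 12 2033.
Next gap: 28 days. Wed Oct 12 2033 + 28 days = Wed Nov 9 2033.
Next gap: 31 days. Wed Nov 9 2033 + 31 days = Sat Dec 10 2033.

Wed Oct 12 2033, Wed Nov 9 2033, Sat Dec 10 2033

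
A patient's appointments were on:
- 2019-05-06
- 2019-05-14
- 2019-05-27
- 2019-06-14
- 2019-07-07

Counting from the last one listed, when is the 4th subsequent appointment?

Intervals are 8, 13, 18, 23 days — an arithmetic progression with common difference 5.
Next gap: 28 days. 2019-07-07 + 28 days = 2019-08-04.
Next gap: 33 days. 2019-08-04 + 33 days = 2019-09-06.
Next gap: 38 days. 2019-09-06 + 38 days = 2019-10-14.
Next gap: 43 days. 2019-10-14 + 43 days = 2019-11-26.

2019-11-26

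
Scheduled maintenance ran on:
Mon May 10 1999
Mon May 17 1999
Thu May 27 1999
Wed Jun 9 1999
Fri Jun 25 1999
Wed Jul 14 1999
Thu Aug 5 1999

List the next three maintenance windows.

Mon Aug 30 1999, Mon Sep 27 1999, Thu Oct 28 1999

Intervals are 7, 10, 13, 16, 19, 22 days — an arithmetic progression with common difference 3.
Next gap: 25 days. Thu Aug 5 1999 + 25 days = Mon Aug 30 1999.
Next gap: 28 days. Mon Aug 30 1999 + 28 days = Mon Sep 27 1999.
Next gap: 31 days. Mon Sep 27 1999 + 31 days = Thu Oct 28 1999.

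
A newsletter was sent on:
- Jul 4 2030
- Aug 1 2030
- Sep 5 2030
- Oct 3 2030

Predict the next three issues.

All dates are Thursdays, 28, 35, 28 days apart.
Specifically, the 1st Thursday of each month.
1st Thursday of November 2030: Nov 7 2030.
December 2030 — 1st Thursday is Dec 5 2030.
January 2031 — 1st Thursday is Jan 2 2031.

Nov 7 2030, Dec 5 2030, Jan 2 2031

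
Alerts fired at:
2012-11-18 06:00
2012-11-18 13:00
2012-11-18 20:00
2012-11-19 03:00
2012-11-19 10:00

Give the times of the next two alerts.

2012-11-19 17:00, 2012-11-20 00:00

The interval is a steady 7 hours (7, 7, 7, 7).
2012-11-19 10:00 + 7 h = 2012-11-19 17:00.
2012-11-19 17:00 + 7 h = 2012-11-20 00:00.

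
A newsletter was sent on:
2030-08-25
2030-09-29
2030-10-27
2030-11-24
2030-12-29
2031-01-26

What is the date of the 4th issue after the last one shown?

These are Sundays with 35, 28, 28, 35, 28-day gaps.
Each is the final Sunday of its month — 2030-09-29 is past the 28th, so '4th Sunday' doesn't fit.
Last Sunday of February 2031: 2031-02-23.
March 2031 ends with Sunday 2031-03-30.
April 2031 ends with Sunday 2031-04-27.
Last Sunday of May 2031: 2031-05-25.

2031-05-25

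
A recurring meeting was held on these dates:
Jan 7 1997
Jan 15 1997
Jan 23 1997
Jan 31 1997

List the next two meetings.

The spacing is 8, 8, 8 days — always 8 days.
Jan 31 1997 + 8 days = Feb 8 1997.
Feb 8 1997 + 8 days = Feb 16 1997.

Feb 8 1997, Feb 16 1997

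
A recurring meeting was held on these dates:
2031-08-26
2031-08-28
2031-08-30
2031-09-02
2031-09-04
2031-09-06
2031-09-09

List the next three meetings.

The gap pattern 2, 2, 3, 2, 2, 3 repeats every 3 events.
These are the Tuesdays, Thursdays and Saturdays of each week.
The following Thursday is 2031-09-11.
Next Saturday: 2031-09-13.
The following Tuesday is 2031-09-16.

2031-09-11, 2031-09-13, 2031-09-16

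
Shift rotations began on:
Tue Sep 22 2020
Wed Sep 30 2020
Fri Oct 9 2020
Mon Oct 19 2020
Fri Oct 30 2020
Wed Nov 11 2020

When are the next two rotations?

Tue Nov 24 2020, Tue Dec 8 2020

The spacing grows by 1 each time: 8, 9, 10, 11, 12 days.
Next gap: 13 days. Wed Nov 11 2020 + 13 days = Tue Nov 24 2020.
Next gap: 14 days. Tue Nov 24 2020 + 14 days = Tue Dec 8 2020.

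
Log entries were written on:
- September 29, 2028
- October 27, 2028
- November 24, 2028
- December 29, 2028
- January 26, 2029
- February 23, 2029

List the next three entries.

March 30, 2029; April 27, 2029; May 25, 2029

All Fridays; the gaps (28, 28, 35, 28, 28) vary with month length.
This is the last Friday of each month.
March 2029 ends with Friday March 30, 2029.
April 2029 ends with Friday April 27, 2029.
May 2029 ends with Friday May 25, 2029.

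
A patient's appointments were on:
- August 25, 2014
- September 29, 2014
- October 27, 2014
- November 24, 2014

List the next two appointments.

All Mondays; the gaps (35, 28, 28) vary with month length.
This is the last Monday of each month.
Last Monday of December 2014: December 29, 2014.
January 2015 ends with Monday January 26, 2015.

December 29, 2014; January 26, 2015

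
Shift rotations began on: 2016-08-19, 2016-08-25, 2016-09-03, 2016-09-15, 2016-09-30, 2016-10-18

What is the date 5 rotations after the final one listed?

2017-03-02

Gaps: 6, 9, 12, 15, 18 days — each gap is 3 larger than the previous one.
Next gap: 21 days. 2016-10-18 + 21 days = 2016-11-08.
Next gap: 24 days. 2016-11-08 + 24 days = 2016-12-02.
Next gap: 27 days. 2016-12-02 + 27 days = 2016-12-29.
Next gap: 30 days. 2016-12-29 + 30 days = 2017-01-28.
Next gap: 33 days. 2017-01-28 + 33 days = 2017-03-02.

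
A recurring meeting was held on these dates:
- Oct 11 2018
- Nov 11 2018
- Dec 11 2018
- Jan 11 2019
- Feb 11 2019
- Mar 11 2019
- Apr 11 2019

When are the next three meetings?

May 11 2019, Jun 11 2019, Jul 11 2019

Gaps: 31, 30, 31, 31, 28, 31 days — not constant. Every event is on the 11th of the month.
Pattern: the 11th of each month.
Next: May 2019 → May 11 2019.
June 2019: Jun 11 2019.
July 2019: Jul 11 2019.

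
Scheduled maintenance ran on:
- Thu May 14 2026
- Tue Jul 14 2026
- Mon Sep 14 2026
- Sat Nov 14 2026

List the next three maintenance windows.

Thu Jan 14 2027, Sun Mar 14 2027, Fri May 14 2027

Gaps: 61, 62, 61 days — not constant. Every event is on the 14th of the month.
Pattern: the 14th of every 2 months.
Next: January 2027 → Thu Jan 14 2027.
Next: March 2027 → Sun Mar 14 2027.
Next: May 2027 → Fri May 14 2027.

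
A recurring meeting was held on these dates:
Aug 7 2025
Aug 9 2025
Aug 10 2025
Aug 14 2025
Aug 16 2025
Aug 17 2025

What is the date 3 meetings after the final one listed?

Gaps: 2, 1, 4, 2, 1 days — not constant, but cyclic with period 3.
The events fall on every Thursday, Saturday and Sunday.
The following Thursday is Aug 21 2025.
The following Saturday is Aug 23 2025.
The following Sunday is Aug 24 2025.

Aug 24 2025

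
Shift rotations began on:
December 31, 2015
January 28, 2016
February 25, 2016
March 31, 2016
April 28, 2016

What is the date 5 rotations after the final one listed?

These are Thursdays with 28, 28, 35, 28-day gaps.
Each is the final Thursday of its month — December 31, 2015 is past the 28th, so '4th Thursday' doesn't fit.
May 2016 ends with Thursday May 26, 2016.
June 2016 ends with Thursday June 30, 2016.
July 2016 ends with Thursday July 28, 2016.
Last Thursday of August 2016: August 25, 2016.
September 2016 ends with Thursday September 29, 2016.

September 29, 2016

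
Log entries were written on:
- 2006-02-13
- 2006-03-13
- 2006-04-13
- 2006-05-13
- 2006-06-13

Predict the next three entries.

2006-07-13, 2006-08-13, 2006-09-13

The day-of-month is always 13 (28, 31, 30, 31 days between events).
So this recurs on the 13th of each month.
Next: July 2006 → 2006-07-13.
August 2006: 2006-08-13.
Next: September 2006 → 2006-09-13.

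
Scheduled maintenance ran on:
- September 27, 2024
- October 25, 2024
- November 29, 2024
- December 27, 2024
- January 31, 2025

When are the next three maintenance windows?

All Fridays; the gaps (28, 35, 28, 35) vary with month length.
This is the last Friday of each month.
Last Friday of February 2025: February 28, 2025.
March 2025 ends with Friday March 28, 2025.
Last Friday of April 2025: April 25, 2025.

February 28, 2025; March 28, 2025; April 25, 2025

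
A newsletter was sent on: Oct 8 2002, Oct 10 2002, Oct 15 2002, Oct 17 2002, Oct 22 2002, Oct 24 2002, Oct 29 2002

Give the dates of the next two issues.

Gaps: 2, 5, 2, 5, 2, 5 days — not constant, but cyclic with period 2.
The events fall on every Tuesday and Thursday.
The following Thursday is Oct 31 2002.
The following Tuesday is Nov 5 2002.

Oct 31 2002, Nov 5 2002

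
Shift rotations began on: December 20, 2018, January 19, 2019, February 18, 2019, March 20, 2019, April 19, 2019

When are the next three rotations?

May 19, 2019; June 18, 2019; July 18, 2019

Every event comes 30 days after the last (30, 30, 30, 30).
April 19, 2019 + 30 days = May 19, 2019.
May 19, 2019 + 30 days = June 18, 2019.
June 18, 2019 + 30 days = July 18, 2019.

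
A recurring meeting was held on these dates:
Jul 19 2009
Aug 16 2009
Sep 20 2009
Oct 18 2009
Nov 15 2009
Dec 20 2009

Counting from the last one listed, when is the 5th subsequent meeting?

May 16 2010

These are Sundays at 28- or 35-day spacing (28, 35, 28, 28, 35).
The pattern: 3rd Sunday of the month.
3rd Sunday of January 2010: Jan 17 2010.
3rd Sunday of February 2010: Feb 21 2010.
March 2010 — 3rd Sunday is Mar 21 2010.
3rd Sunday of April 2010: Apr 18 2010.
May 2010 — 3rd Sunday is May 16 2010.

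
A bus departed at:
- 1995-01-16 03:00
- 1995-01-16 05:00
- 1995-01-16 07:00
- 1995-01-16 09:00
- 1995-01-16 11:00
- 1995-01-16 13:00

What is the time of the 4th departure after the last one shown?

Spacing: 2, 2, 2, 2, 2 h — constant 2 h.
1995-01-16 13:00 + 2 h = 1995-01-16 15:00.
1995-01-16 15:00 + 2 h = 1995-01-16 17:00.
1995-01-16 17:00 + 2 h = 1995-01-16 19:00.
1995-01-16 19:00 + 2 h = 1995-01-16 21:00.

1995-01-16 21:00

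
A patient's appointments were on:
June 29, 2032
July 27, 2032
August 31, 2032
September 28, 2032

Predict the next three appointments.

Every date is a Tuesday; gaps 28, 35, 28 days.
Each is the last Tuesday of its month (at least one falls on the 29th or later, ruling out '4th Tuesday').
October 2032 ends with Tuesday October 26, 2032.
November 2032 ends with Tuesday November 30, 2032.
Last Tuesday of December 2032: December 28, 2032.

October 26, 2032; November 30, 2032; December 28, 2032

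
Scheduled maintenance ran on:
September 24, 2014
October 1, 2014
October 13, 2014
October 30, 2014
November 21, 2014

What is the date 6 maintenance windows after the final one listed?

July 16, 2015

Intervals are 7, 12, 17, 22 days — an arithmetic progression with common difference 5.
Next gap: 27 days. November 21, 2014 + 27 days = December 18, 2014.
Next gap: 32 days. December 18, 2014 + 32 days = January 19, 2015.
Next gap: 37 days. January 19, 2015 + 37 days = February 25, 2015.
Next gap: 42 days. February 25, 2015 + 42 days = April 8, 2015.
Next gap: 47 days. April 8, 2015 + 47 days = May 25, 2015.
Next gap: 52 days. May 25, 2015 + 52 days = July 16, 2015.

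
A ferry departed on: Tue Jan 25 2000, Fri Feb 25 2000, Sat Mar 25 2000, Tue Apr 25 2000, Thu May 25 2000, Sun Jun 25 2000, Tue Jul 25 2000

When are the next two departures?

Fri Aug 25 2000, Mon Sep 25 2000

Each date is the 25th; the gaps (31, 29, 31, 30, 31, 30) track the month lengths.
The rule is the 25th of each month.
Next: August 2000 → Fri Aug 25 2000.
September 2000: Mon Sep 25 2000.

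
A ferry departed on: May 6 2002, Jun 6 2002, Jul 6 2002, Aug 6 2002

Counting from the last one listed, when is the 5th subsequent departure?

Jan 6 2003

Each date is the 6th; the gaps (31, 30, 31) track the month lengths.
The rule is the 6th of each month.
Next: September 2002 → Sep 6 2002.
October 2002: Oct 6 2002.
Next: November 2002 → Nov 6 2002.
December 2002: Dec 6 2002.
January 2003: Jan 6 2003.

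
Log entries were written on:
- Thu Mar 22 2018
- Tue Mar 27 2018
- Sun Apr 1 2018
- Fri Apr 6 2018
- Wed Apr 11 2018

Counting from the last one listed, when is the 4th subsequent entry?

Every event comes 5 days after the last (5, 5, 5, 5).
Wed Apr 11 2018 + 5 days = Mon Apr 16 2018.
Mon Apr 16 2018 + 5 days = Sat Apr 21 2018.
Sat Apr 21 2018 + 5 days = Thu Apr 26 2018.
Thu Apr 26 2018 + 5 days = Tue May 1 2018.

Tue May 1 2018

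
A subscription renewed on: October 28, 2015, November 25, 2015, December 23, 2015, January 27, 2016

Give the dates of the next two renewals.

These are Wednesdays at 28- or 35-day spacing (28, 28, 35).
The pattern: 4th Wednesday of the month.
4th Wednesday of February 2016: February 24, 2016.
March 2016 — 4th Wednesday is March 23, 2016.

February 24, 2016; March 23, 2016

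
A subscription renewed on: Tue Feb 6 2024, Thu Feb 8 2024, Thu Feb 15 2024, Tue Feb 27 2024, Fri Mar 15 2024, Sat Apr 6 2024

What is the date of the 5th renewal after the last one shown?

Gaps: 2, 7, 12, 17, 22 days — each gap is 5 larger than the previous one.
Next gap: 27 days. Sat Apr 6 2024 + 27 days = Fri May 3 2024.
Next gap: 32 days. Fri May 3 2024 + 32 days = Tue Jun 4 2024.
Next gap: 37 days. Tue Jun 4 2024 + 37 days = Thu Jul 11 2024.
Next gap: 42 days. Thu Jul 11 2024 + 42 days = Thu Aug 22 2024.
Next gap: 47 days. Thu Aug 22 2024 + 47 days = Tue Oct 8 2024.

Tue Oct 8 2024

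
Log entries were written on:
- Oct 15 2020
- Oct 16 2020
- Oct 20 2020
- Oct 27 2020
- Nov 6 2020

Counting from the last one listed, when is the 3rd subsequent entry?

Intervals are 1, 4, 7, 10 days — an arithmetic progression with common difference 3.
Next gap: 13 days. Nov 6 2020 + 13 days = Nov 19 2020.
Next gap: 16 days. Nov 19 2020 + 16 days = Dec 5 2020.
Next gap: 19 days. Dec 5 2020 + 19 days = Dec 24 2020.

Dec 24 2020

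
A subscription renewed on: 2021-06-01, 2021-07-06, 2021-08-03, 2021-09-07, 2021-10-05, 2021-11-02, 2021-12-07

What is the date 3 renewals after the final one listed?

These are Tuesdays at 28- or 35-day spacing (35, 28, 35, 28, 28, 35).
The pattern: 1st Tuesday of the month.
1st Tuesday of January 2022: 2022-01-04.
February 2022 — 1st Tuesday is 2022-02-01.
1st Tuesday of March 2022: 2022-03-01.

2022-03-01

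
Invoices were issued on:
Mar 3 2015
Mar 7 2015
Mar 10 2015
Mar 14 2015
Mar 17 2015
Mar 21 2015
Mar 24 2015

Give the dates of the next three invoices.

The gap pattern 4, 3, 4, 3, 4, 3 repeats every 2 events.
These are the Tuesdays and Saturdays of each week.
Next Saturday: Mar 28 2015.
The following Tuesday is Mar 31 2015.
The following Saturday is Apr 4 2015.

Mar 28 2015, Mar 31 2015, Apr 4 2015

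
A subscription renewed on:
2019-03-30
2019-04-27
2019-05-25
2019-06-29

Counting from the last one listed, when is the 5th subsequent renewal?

2019-11-30

All Saturdays; the gaps (28, 28, 35) vary with month length.
This is the last Saturday of each month.
Last Saturday of July 2019: 2019-07-27.
August 2019 ends with Saturday 2019-08-31.
September 2019 ends with Saturday 2019-09-28.
Last Saturday of October 2019: 2019-10-26.
Last Saturday of November 2019: 2019-11-30.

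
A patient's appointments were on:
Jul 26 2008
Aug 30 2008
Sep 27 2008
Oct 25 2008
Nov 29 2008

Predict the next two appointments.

Dec 27 2008, Jan 31 2009

These are Saturdays with 35, 28, 28, 35-day gaps.
Each is the final Saturday of its month — Aug 30 2008 is past the 28th, so '4th Saturday' doesn't fit.
Last Saturday of December 2008: Dec 27 2008.
January 2009 ends with Saturday Jan 31 2009.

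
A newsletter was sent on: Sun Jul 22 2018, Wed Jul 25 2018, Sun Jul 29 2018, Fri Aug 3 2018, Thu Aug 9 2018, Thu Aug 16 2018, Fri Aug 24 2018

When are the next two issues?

Sun Sep 2 2018, Wed Sep 12 2018

Intervals are 3, 4, 5, 6, 7, 8 days — an arithmetic progression with common difference 1.
Next gap: 9 days. Fri Aug 24 2018 + 9 days = Sun Sep 2 2018.
Next gap: 10 days. Sun Sep 2 2018 + 10 days = Wed Sep 12 2018.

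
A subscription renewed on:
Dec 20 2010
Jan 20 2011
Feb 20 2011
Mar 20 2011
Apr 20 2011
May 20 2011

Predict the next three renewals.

Each date is the 20th; the gaps (31, 31, 28, 31, 30) track the month lengths.
The rule is the 20th of each month.
Next: June 2011 → Jun 20 2011.
July 2011: Jul 20 2011.
Next: August 2011 → Aug 20 2011.

Jun 20 2011, Jul 20 2011, Aug 20 2011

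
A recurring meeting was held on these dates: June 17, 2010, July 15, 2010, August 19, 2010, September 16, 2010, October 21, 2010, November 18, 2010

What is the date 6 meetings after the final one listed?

Gaps: 28, 35, 28, 35, 28 days — a mix of 28 and 35. Every date is a Thursday.
Each is the 3rd Thursday of its month.
December 2010 — 3rd Thursday is December 16, 2010.
3rd Thursday of January 2011: January 20, 2011.
February 2011 — 3rd Thursday is February 17, 2011.
3rd Thursday of March 2011: March 17, 2011.
3rd Thursday of April 2011: April 21, 2011.
3rd Thursday of May 2011: May 19, 2011.

May 19, 2011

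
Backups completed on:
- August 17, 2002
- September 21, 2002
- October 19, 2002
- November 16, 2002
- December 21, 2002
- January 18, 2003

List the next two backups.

Gaps: 35, 28, 28, 35, 28 days — a mix of 28 and 35. Every date is a Saturday.
Each is the 3rd Saturday of its month.
3rd Saturday of February 2003: February 15, 2003.
3rd Saturday of March 2003: March 15, 2003.

February 15, 2003; March 15, 2003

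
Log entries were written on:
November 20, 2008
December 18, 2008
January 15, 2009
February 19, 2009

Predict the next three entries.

All dates are Thursdays, 28, 28, 35 days apart.
Specifically, the 3rd Thursday of each month.
March 2009 — 3rd Thursday is March 19, 2009.
3rd Thursday of April 2009: April 16, 2009.
May 2009 — 3rd Thursday is May 21, 2009.

March 19, 2009; April 16, 2009; May 21, 2009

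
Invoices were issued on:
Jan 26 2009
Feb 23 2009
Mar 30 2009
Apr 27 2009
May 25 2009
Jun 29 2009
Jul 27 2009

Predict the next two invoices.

Aug 31 2009, Sep 28 2009

Every date is a Monday; gaps 28, 35, 28, 28, 35, 28 days.
Each is the last Monday of its month (at least one falls on the 29th or later, ruling out '4th Monday').
August 2009 ends with Monday Aug 31 2009.
Last Monday of September 2009: Sep 28 2009.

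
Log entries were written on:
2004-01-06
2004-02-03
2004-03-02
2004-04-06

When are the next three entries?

2004-05-04, 2004-06-01, 2004-07-06

These are Tuesdays at 28- or 35-day spacing (28, 28, 35).
The pattern: 1st Tuesday of the month.
1st Tuesday of May 2004: 2004-05-04.
1st Tuesday of June 2004: 2004-06-01.
1st Tuesday of July 2004: 2004-07-06.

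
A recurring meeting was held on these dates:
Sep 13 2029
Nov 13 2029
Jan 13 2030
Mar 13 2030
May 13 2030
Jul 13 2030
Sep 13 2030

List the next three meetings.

Gaps: 61, 61, 59, 61, 61, 62 days — not constant. Every event is on the 13th of the month.
Pattern: the 13th of every 2 months.
November 2030: Nov 13 2030.
January 2031: Jan 13 2031.
Next: March 2031 → Mar 13 2031.

Nov 13 2030, Jan 13 2031, Mar 13 2031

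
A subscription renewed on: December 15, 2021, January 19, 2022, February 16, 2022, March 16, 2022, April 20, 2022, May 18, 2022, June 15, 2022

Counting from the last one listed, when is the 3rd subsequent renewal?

Gaps: 35, 28, 28, 35, 28, 28 days — a mix of 28 and 35. Every date is a Wednesday.
Each is the 3rd Wednesday of its month.
July 2022 — 3rd Wednesday is July 20, 2022.
3rd Wednesday of August 2022: August 17, 2022.
3rd Wednesday of September 2022: September 21, 2022.

September 21, 2022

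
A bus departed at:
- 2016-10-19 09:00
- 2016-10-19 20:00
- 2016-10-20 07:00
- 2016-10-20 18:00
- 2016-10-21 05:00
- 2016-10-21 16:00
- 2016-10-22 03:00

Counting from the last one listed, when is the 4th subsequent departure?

Spacing: 11, 11, 11, 11, 11, 11 h — constant 11 h.
2016-10-22 03:00 + 11 h = 2016-10-22 14:00.
2016-10-22 14:00 + 11 h = 2016-10-23 01:00.
2016-10-23 01:00 + 11 h = 2016-10-23 12:00.
2016-10-23 12:00 + 11 h = 2016-10-23 23:00.

2016-10-23 23:00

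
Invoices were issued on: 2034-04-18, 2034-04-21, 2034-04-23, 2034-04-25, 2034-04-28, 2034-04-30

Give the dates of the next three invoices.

2034-05-02, 2034-05-05, 2034-05-07

Every event lands on a Tuesday or Friday or Sunday (gaps cycle 3, 2, 2, 3, 2).
So the schedule is: every Tuesday, Friday and Sunday.
Next Tuesday: 2034-05-02.
Next Friday: 2034-05-05.
Next Sunday: 2034-05-07.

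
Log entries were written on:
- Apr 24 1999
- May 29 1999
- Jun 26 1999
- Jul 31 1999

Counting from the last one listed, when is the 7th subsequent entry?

Feb 26 2000

Every date is a Saturday; gaps 35, 28, 35 days.
Each is the last Saturday of its month (at least one falls on the 29th or later, ruling out '4th Saturday').
Last Saturday of August 1999: Aug 28 1999.
September 1999 ends with Saturday Sep 25 1999.
Last Saturday of October 1999: Oct 30 1999.
November 1999 ends with Saturday Nov 27 1999.
Last Saturday of December 1999: Dec 25 1999.
January 2000 ends with Saturday Jan 29 2000.
Last Saturday of February 2000: Feb 26 2000.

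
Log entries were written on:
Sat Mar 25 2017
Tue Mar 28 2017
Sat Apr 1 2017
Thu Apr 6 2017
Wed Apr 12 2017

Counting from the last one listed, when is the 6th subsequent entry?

Thu Jun 8 2017

Gaps: 3, 4, 5, 6 days — each gap is 1 larger than the previous one.
Next gap: 7 days. Wed Apr 12 2017 + 7 days = Wed Apr 19 2017.
Next gap: 8 days. Wed Apr 19 2017 + 8 days = Thu Apr 27 2017.
Next gap: 9 days. Thu Apr 27 2017 + 9 days = Sat May 6 2017.
Next gap: 10 days. Sat May 6 2017 + 10 days = Tue May 16 2017.
Next gap: 11 days. Tue May 16 2017 + 11 days = Sat May 27 2017.
Next gap: 12 days. Sat May 27 2017 + 12 days = Thu Jun 8 2017.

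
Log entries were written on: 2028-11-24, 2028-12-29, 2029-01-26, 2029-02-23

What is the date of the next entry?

Every date is a Friday; gaps 35, 28, 28 days.
Each is the last Friday of its month (at least one falls on the 29th or later, ruling out '4th Friday').
Last Friday of March 2029: 2029-03-30.

2029-03-30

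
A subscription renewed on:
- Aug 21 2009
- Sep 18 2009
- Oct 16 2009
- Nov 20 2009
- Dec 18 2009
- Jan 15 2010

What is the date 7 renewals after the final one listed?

These are Fridays at 28- or 35-day spacing (28, 28, 35, 28, 28).
The pattern: 3rd Friday of the month.
3rd Friday of February 2010: Feb 19 2010.
3rd Friday of March 2010: Mar 19 2010.
April 2010 — 3rd Friday is Apr 16 2010.
3rd Friday of May 2010: May 21 2010.
3rd Friday of June 2010: Jun 18 2010.
3rd Friday of July 2010: Jul 16 2010.
3rd Friday of August 2010: Aug 20 2010.

Aug 20 2010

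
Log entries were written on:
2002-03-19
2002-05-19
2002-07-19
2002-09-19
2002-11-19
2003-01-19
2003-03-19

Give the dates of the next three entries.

2003-05-19, 2003-07-19, 2003-09-19

Gaps: 61, 61, 62, 61, 61, 59 days — not constant. Every event is on the 19th of the month.
Pattern: the 19th of every 2 months.
Next: May 2003 → 2003-05-19.
July 2003: 2003-07-19.
September 2003: 2003-09-19.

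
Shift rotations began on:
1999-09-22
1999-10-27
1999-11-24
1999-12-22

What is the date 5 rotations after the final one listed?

2000-05-24

Gaps: 35, 28, 28 days — a mix of 28 and 35. Every date is a Wednesday.
Each is the 4th Wednesday of its month.
4th Wednesday of January 2000: 2000-01-26.
4th Wednesday of February 2000: 2000-02-23.
March 2000 — 4th Wednesday is 2000-03-22.
4th Wednesday of April 2000: 2000-04-26.
4th Wednesday of May 2000: 2000-05-24.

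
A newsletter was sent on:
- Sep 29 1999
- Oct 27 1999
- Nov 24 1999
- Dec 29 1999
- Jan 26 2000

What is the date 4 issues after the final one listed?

Every date is a Wednesday; gaps 28, 28, 35, 28 days.
Each is the last Wednesday of its month (at least one falls on the 29th or later, ruling out '4th Wednesday').
Last Wednesday of February 2000: Feb 23 2000.
Last Wednesday of March 2000: Mar 29 2000.
April 2000 ends with Wednesday Apr 26 2000.
May 2000 ends with Wednesday May 31 2000.

May 31 2000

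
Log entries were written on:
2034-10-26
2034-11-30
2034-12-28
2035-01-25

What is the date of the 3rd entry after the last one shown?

All Thursdays; the gaps (35, 28, 28) vary with month length.
This is the last Thursday of each month.
Last Thursday of February 2035: 2035-02-22.
Last Thursday of March 2035: 2035-03-29.
April 2035 ends with Thursday 2035-04-26.

2035-04-26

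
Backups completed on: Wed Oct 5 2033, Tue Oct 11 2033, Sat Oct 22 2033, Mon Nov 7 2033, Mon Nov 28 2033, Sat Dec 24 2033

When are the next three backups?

The spacing grows by 5 each time: 6, 11, 16, 21, 26 days.
Next gap: 31 days. Sat Dec 24 2033 + 31 days = Tue Jan 24 2034.
Next gap: 36 days. Tue Jan 24 2034 + 36 days = Wed Mar 1 2034.
Next gap: 41 days. Wed Mar 1 2034 + 41 days = Tue Apr 11 2034.

Tue Jan 24 2034, Wed Mar 1 2034, Tue Apr 11 2034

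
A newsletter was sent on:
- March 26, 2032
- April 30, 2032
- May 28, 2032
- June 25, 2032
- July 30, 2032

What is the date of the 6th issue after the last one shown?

January 28, 2033

Every date is a Friday; gaps 35, 28, 28, 35 days.
Each is the last Friday of its month (at least one falls on the 29th or later, ruling out '4th Friday').
Last Friday of August 2032: August 27, 2032.
September 2032 ends with Friday September 24, 2032.
Last Friday of October 2032: October 29, 2032.
Last Friday of November 2032: November 26, 2032.
Last Friday of December 2032: December 31, 2032.
Last Friday of January 2033: January 28, 2033.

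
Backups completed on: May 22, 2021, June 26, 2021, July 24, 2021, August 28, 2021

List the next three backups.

September 25, 2021; October 23, 2021; November 27, 2021

All dates are Saturdays, 35, 28, 35 days apart.
Specifically, the 4th Saturday of each month.
September 2021 — 4th Saturday is September 25, 2021.
4th Saturday of October 2021: October 23, 2021.
November 2021 — 4th Saturday is November 27, 2021.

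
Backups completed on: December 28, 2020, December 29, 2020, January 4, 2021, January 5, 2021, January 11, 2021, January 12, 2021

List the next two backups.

January 18, 2021; January 19, 2021

The gap pattern 1, 6, 1, 6, 1 repeats every 2 events.
These are the Mondays and Tuesdays of each week.
Next Monday: January 18, 2021.
The following Tuesday is January 19, 2021.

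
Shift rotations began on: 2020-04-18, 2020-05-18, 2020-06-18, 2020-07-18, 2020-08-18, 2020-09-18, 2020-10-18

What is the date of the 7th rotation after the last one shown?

2021-05-18

The day-of-month is always 18 (30, 31, 30, 31, 31, 30 days between events).
So this recurs on the 18th of each month.
Next: November 2020 → 2020-11-18.
December 2020: 2020-12-18.
Next: January 2021 → 2021-01-18.
February 2021: 2021-02-18.
Next: March 2021 → 2021-03-18.
Next: April 2021 → 2021-04-18.
May 2021: 2021-05-18.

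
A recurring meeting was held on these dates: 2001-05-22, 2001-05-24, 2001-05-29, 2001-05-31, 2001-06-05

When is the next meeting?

2001-06-07

Gaps: 2, 5, 2, 5 days — not constant, but cyclic with period 2.
The events fall on every Tuesday and Thursday.
The following Thursday is 2001-06-07.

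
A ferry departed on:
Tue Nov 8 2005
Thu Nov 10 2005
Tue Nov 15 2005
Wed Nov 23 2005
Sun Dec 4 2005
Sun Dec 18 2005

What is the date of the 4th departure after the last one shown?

Gaps: 2, 5, 8, 11, 14 days — each gap is 3 larger than the previous one.
Next gap: 17 days. Sun Dec 18 2005 + 17 days = Wed Jan 4 2006.
Next gap: 20 days. Wed Jan 4 2006 + 20 days = Tue Jan 24 2006.
Next gap: 23 days. Tue Jan 24 2006 + 23 days = Thu Feb 16 2006.
Next gap: 26 days. Thu Feb 16 2006 + 26 days = Tue Mar 14 2006.

Tue Mar 14 2006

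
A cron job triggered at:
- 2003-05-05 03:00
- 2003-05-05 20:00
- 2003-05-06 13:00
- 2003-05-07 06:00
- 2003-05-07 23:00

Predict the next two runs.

2003-05-08 16:00, 2003-05-09 09:00

Spacing: 17, 17, 17, 17 h — constant 17 h.
2003-05-07 23:00 + 17 h = 2003-05-08 16:00.
2003-05-08 16:00 + 17 h = 2003-05-09 09:00.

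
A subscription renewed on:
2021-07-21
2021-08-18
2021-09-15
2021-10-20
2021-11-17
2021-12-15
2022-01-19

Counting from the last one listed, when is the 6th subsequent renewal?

These are Wednesdays at 28- or 35-day spacing (28, 28, 35, 28, 28, 35).
The pattern: 3rd Wednesday of the month.
3rd Wednesday of February 2022: 2022-02-16.
March 2022 — 3rd Wednesday is 2022-03-16.
3rd Wednesday of April 2022: 2022-04-20.
3rd Wednesday of May 2022: 2022-05-18.
June 2022 — 3rd Wednesday is 2022-06-15.
July 2022 — 3rd Wednesday is 2022-07-20.

2022-07-20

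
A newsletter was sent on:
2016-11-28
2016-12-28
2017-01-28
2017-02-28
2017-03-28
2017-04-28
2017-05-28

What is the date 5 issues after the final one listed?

Gaps: 30, 31, 31, 28, 31, 30 days — not constant. Every event is on the 28th of the month.
Pattern: the 28th of each month.
June 2017: 2017-06-28.
July 2017: 2017-07-28.
August 2017: 2017-08-28.
September 2017: 2017-09-28.
Next: October 2017 → 2017-10-28.

2017-10-28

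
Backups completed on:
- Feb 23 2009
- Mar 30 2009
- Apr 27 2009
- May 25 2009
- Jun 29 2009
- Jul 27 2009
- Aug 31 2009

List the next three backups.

Sep 28 2009, Oct 26 2009, Nov 30 2009

Every date is a Monday; gaps 35, 28, 28, 35, 28, 35 days.
Each is the last Monday of its month (at least one falls on the 29th or later, ruling out '4th Monday').
September 2009 ends with Monday Sep 28 2009.
Last Monday of October 2009: Oct 26 2009.
November 2009 ends with Monday Nov 30 2009.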